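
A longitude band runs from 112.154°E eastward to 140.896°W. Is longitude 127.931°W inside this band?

Band width going east from +112.154° to -140.896°: ((-140.896 − 112.154) mod 360) = 106.950°.
Offset of -127.931° east of the west edge: ((-127.931 − 112.154) mod 360) = 119.915°.
119.915° > 106.950° ⇒ outside.

No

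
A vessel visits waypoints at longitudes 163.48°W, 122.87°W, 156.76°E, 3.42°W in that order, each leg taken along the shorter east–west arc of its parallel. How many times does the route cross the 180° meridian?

1

Leg 1: -163.48° → -122.87°, shortest Δλ = 40.61° (east) — does not cross 180°.
Leg 2: -122.87° → +156.76°, shortest Δλ = -80.37° (west) — crosses 180°.
Leg 3: +156.76° → -3.42°, shortest Δλ = -160.18° (west) — does not cross 180°.
Total crossings: 1.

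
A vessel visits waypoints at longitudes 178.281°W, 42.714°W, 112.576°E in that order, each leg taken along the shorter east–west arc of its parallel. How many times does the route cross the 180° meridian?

0

Leg 1: -178.281° → -42.714°, shortest Δλ = 135.567° (east) — does not cross 180°.
Leg 2: -42.714° → +112.576°, shortest Δλ = 155.29° (east) — does not cross 180°.
Total crossings: 0.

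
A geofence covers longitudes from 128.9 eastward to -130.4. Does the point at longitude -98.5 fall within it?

Band width going east from +128.9° to -130.4°: ((-130.4 − 128.9) mod 360) = 100.7°.
Offset of -98.5° east of the west edge: ((-98.5 − 128.9) mod 360) = 132.6°.
132.6° > 100.7° ⇒ outside.

No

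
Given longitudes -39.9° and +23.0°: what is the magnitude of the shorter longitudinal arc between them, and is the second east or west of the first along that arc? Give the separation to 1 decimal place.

62.9° east

Raw difference: 23.0 − -39.9 = 62.9°.
Normalise into (−180°, 180°]: 62.9° stays 62.9°.
Positive ⇒ the second point lies to the east; separation 62.9°.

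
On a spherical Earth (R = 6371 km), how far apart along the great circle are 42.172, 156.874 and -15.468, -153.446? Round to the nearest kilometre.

Δλ = -153.446 − 156.874 = -310.320°; wrapped into (−180°, 180°]: 49.680°.
Δφ = -15.468 − 42.172 = -57.640°.
a = sin²(Δφ/2) + cos φ₁ · cos φ₂ · sin²(Δλ/2) = 0.358433.
c = 2·atan2(√a, √(1−a)) = 1.28374 rad → d = 6371·c ≈ 8178.69 km.

8179 km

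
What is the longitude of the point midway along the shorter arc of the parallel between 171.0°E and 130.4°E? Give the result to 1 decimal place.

Signed shortest Δλ from +171.0° to +130.4° is -40.6°.
Midpoint longitude = +171.0° + (-40.6°)/2 = +171.0° − 20.3° = +150.7°.

150.7°E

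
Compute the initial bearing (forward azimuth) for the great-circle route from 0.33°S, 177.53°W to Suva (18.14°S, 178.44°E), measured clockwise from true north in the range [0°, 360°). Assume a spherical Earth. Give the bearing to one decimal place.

192.3°

Δλ = 178.44 − -177.53 = 355.97°; wrapped into (−180°, 180°]: -4.03°.
θ = atan2( sin Δλ · cos φ₂ , cos φ₁ · sin φ₂ − sin φ₁ · cos φ₂ · cos Δλ )
  = atan2(-0.06679, -0.30588) = -167.683° → normalised to [0°, 360°): 192.317°.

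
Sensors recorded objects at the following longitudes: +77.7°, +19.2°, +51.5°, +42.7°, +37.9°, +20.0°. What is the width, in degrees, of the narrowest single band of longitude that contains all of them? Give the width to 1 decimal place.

Sort the longitudes: +19.2°, +20.0°, +37.9°, +42.7°, +51.5°, +77.7°.
Eastward gaps between consecutive values (wrapping around): 0.8°, 17.9°, 4.8°, 8.8°, 26.2°, 301.5°.
Largest gap = 301.5° ⇒ minimal covering band is its complement: 360° − 301.5° = 58.5°.
Band runs from +19.2° eastward to +77.7°.

58.5°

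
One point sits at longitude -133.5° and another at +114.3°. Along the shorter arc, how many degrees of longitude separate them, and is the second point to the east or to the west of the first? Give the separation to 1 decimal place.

Raw difference: 114.3 − -133.5 = 247.8°.
Normalise into (−180°, 180°]: 247.8° − 360° = -112.2°.
Negative ⇒ the second point lies to the west; separation 112.2°.

112.2° west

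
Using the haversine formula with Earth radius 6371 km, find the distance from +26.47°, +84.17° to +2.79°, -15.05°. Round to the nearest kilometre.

10784 km

Δλ = -15.05 − 84.17 = -99.22°.
Δφ = 2.79 − 26.47 = -23.68°.
a = sin²(Δφ/2) + cos φ₁ · cos φ₂ · sin²(Δλ/2) = 0.560781.
c = 2·atan2(√a, √(1−a)) = 1.69266 rad → d = 6371·c ≈ 10783.94 km.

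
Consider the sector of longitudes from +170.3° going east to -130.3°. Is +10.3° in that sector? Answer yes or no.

No

Band width going east from +170.3° to -130.3°: ((-130.3 − 170.3) mod 360) = 59.4°.
Offset of +10.3° east of the west edge: ((10.3 − 170.3) mod 360) = 200.0°.
200.0° > 59.4° ⇒ outside.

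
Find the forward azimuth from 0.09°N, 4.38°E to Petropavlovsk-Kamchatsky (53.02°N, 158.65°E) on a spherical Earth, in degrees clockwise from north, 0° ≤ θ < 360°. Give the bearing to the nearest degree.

Δλ = 158.65 − 4.38 = 154.27°.
θ = atan2( sin Δλ · cos φ₂ , cos φ₁ · sin φ₂ − sin φ₁ · cos φ₂ · cos Δλ )
  = atan2(0.26115, 0.79970) = 18.085° → normalised to [0°, 360°): 18.085°.

18°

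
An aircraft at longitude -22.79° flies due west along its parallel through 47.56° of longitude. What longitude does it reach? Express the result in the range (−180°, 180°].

-70.35°

Start at -22.79°; shift −47.56° → -70.35°.
-70.35° already lies in (−180°, 180°].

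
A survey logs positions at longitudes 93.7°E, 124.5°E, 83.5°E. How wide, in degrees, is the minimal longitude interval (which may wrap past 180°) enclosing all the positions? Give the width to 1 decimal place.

41.0°

Sort the longitudes: +83.5°, +93.7°, +124.5°.
Eastward gaps between consecutive values (wrapping around): 10.2°, 30.8°, 319.0°.
Largest gap = 319.0° ⇒ minimal covering band is its complement: 360° − 319.0° = 41.0°.
Band runs from +83.5° eastward to +124.5°.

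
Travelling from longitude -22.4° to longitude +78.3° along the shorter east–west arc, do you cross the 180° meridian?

No

Signed shortest Δλ = ((78.3 − -22.4 + 180) mod 360) − 180 = 100.7°.
Going east by 100.7° from -22.4° reaches +78.3° without touching 180°.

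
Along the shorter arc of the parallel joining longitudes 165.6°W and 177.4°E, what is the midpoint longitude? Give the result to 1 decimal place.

Signed shortest Δλ from -165.6° to +177.4° is -17.0°.
Midpoint longitude = -165.6° + (-17.0°)/2 = -165.6° − 8.5° = -174.1°.
(The naïve average (-165.6 + +177.4)/2 = 5.9° is on the wrong side of the globe.)

174.1°W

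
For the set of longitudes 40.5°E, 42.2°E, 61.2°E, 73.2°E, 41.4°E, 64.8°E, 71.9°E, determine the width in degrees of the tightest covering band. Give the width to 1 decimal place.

Sort the longitudes: +40.5°, +41.4°, +42.2°, +61.2°, +64.8°, +71.9°, +73.2°.
Eastward gaps between consecutive values (wrapping around): 0.9°, 0.8°, 19.0°, 3.6°, 7.1°, 1.3°, 327.3°.
Largest gap = 327.3° ⇒ minimal covering band is its complement: 360° − 327.3° = 32.7°.
Band runs from +40.5° eastward to +73.2°.

32.7°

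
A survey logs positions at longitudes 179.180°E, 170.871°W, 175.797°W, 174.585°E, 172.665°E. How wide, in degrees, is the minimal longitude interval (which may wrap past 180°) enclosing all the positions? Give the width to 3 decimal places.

16.464°

Sort the longitudes: -175.797°, -170.871°, +172.665°, +174.585°, +179.180°.
Eastward gaps between consecutive values (wrapping around): 4.926°, 343.536°, 1.920°, 4.595°, 5.023°.
Largest gap = 343.536° ⇒ minimal covering band is its complement: 360° − 343.536° = 16.464°.
Band runs from +172.665° eastward to -170.871°, crossing the antimeridian.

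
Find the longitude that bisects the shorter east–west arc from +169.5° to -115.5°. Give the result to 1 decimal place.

-153.0°

Signed shortest Δλ from +169.5° to -115.5° is +75.0°.
Midpoint longitude = +169.5° + (+75.0°)/2 = +169.5° + 37.5° = +207.0°.
Normalise into (−180°, 180°]: -153.0°.
(The naïve average (+169.5 + -115.5)/2 = 27.0° is on the wrong side of the globe.)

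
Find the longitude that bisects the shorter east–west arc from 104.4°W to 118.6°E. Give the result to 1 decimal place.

Signed shortest Δλ from -104.4° to +118.6° is -137.0°.
Midpoint longitude = -104.4° + (-137.0°)/2 = -104.4° − 68.5° = -172.9°.
(The naïve average (-104.4 + +118.6)/2 = 7.1° is on the wrong side of the globe.)

172.9°W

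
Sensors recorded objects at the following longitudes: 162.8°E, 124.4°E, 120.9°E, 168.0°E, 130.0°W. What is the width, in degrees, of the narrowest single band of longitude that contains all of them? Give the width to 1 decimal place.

109.1°

Sort the longitudes: -130.0°, +120.9°, +124.4°, +162.8°, +168.0°.
Eastward gaps between consecutive values (wrapping around): 250.9°, 3.5°, 38.4°, 5.2°, 62.0°.
Largest gap = 250.9° ⇒ minimal covering band is its complement: 360° − 250.9° = 109.1°.
Band runs from +120.9° eastward to -130.0°, crossing the antimeridian.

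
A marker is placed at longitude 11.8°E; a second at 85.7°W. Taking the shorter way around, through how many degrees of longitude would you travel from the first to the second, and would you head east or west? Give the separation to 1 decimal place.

97.5° west

Raw difference: -85.7 − 11.8 = -97.5°.
Normalise into (−180°, 180°]: -97.5° stays -97.5°.
Negative ⇒ the second point lies to the west; separation 97.5°.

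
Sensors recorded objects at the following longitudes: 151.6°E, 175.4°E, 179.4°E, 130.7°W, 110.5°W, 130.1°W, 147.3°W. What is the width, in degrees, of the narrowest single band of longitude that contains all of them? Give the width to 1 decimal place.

97.9°

Sort the longitudes: -147.3°, -130.7°, -130.1°, -110.5°, +151.6°, +175.4°, +179.4°.
Eastward gaps between consecutive values (wrapping around): 16.6°, 0.6°, 19.6°, 262.1°, 23.8°, 4.0°, 33.3°.
Largest gap = 262.1° ⇒ minimal covering band is its complement: 360° − 262.1° = 97.9°.
Band runs from +151.6° eastward to -110.5°, crossing the antimeridian.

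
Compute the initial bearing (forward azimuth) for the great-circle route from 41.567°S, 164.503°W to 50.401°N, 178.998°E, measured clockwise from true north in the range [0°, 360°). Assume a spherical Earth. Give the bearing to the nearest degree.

Δλ = 178.998 − -164.503 = 343.501°; wrapped into (−180°, 180°]: -16.499°.
θ = atan2( sin Δλ · cos φ₂ , cos φ₁ · sin φ₂ − sin φ₁ · cos φ₂ · cos Δλ )
  = atan2(-0.18102, 0.98200) = -10.445° → normalised to [0°, 360°): 349.555°.

350°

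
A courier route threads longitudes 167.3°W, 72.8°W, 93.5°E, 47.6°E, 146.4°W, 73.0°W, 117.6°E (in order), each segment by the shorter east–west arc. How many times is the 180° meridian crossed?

Leg 1: -167.3° → -72.8°, shortest Δλ = 94.5° (east) — does not cross 180°.
Leg 2: -72.8° → +93.5°, shortest Δλ = 166.3° (east) — does not cross 180°.
Leg 3: +93.5° → +47.6°, shortest Δλ = -45.9° (west) — does not cross 180°.
Leg 4: +47.6° → -146.4°, shortest Δλ = 166.0° (east) — crosses 180°.
Leg 5: -146.4° → -73.0°, shortest Δλ = 73.4° (east) — does not cross 180°.
Leg 6: -73.0° → +117.6°, shortest Δλ = -169.4° (west) — crosses 180°.
Total crossings: 2.

2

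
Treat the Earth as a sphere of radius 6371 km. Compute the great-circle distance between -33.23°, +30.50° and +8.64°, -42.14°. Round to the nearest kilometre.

8955 km

Δλ = -42.14 − 30.50 = -72.64°.
Δφ = 8.64 − -33.23 = 41.87°.
a = sin²(Δφ/2) + cos φ₁ · cos φ₂ · sin²(Δλ/2) = 0.417786.
c = 2·atan2(√a, √(1−a)) = 1.40562 rad → d = 6371·c ≈ 8955.20 km.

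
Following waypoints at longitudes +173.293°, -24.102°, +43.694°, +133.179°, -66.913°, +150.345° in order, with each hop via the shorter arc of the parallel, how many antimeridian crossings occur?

3

Leg 1: +173.293° → -24.102°, shortest Δλ = 162.605° (east) — crosses 180°.
Leg 2: -24.102° → +43.694°, shortest Δλ = 67.796° (east) — does not cross 180°.
Leg 3: +43.694° → +133.179°, shortest Δλ = 89.485° (east) — does not cross 180°.
Leg 4: +133.179° → -66.913°, shortest Δλ = 159.908° (east) — crosses 180°.
Leg 5: -66.913° → +150.345°, shortest Δλ = -142.742° (west) — crosses 180°.
Total crossings: 3.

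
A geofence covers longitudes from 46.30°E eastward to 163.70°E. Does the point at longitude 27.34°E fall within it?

Band width going east from +46.30° to +163.70°: ((163.70 − 46.30) mod 360) = 117.40°.
Offset of +27.34° east of the west edge: ((27.34 − 46.30) mod 360) = 341.04°.
341.04° > 117.40° ⇒ outside.

No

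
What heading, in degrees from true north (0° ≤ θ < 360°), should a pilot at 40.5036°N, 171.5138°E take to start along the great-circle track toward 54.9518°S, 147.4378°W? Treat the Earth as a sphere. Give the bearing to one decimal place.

Δλ = -147.4378 − 171.5138 = -318.9516°; wrapped into (−180°, 180°]: 41.0484°.
θ = atan2( sin Δλ · cos φ₂ , cos φ₁ · sin φ₂ − sin φ₁ · cos φ₂ · cos Δλ )
  = atan2(0.37712, -0.90377) = 157.351° → normalised to [0°, 360°): 157.351°.

157.4°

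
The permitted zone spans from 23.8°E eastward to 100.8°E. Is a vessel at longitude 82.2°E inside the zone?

Band width going east from +23.8° to +100.8°: ((100.8 − 23.8) mod 360) = 77.0°.
Offset of +82.2° east of the west edge: ((82.2 − 23.8) mod 360) = 58.4°.
58.4° ≤ 77.0° ⇒ inside.

Yes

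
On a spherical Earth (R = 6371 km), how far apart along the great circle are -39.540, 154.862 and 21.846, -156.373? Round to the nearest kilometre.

8497 km

Δλ = -156.373 − 154.862 = -311.235°; wrapped into (−180°, 180°]: 48.765°.
Δφ = 21.846 − -39.540 = 61.386°.
a = sin²(Δφ/2) + cos φ₁ · cos φ₂ · sin²(Δλ/2) = 0.382537.
c = 2·atan2(√a, √(1−a)) = 1.33365 rad → d = 6371·c ≈ 8496.71 km.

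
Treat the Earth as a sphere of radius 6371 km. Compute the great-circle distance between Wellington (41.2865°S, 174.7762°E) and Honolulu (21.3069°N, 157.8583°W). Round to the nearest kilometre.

7511 km

Δλ = -157.8583 − 174.7762 = -332.6345°; wrapped into (−180°, 180°]: 27.3655°.
Δφ = 21.3069 − -41.2865 = 62.5934°.
a = sin²(Δφ/2) + cos φ₁ · cos φ₂ · sin²(Δλ/2) = 0.309020.
c = 2·atan2(√a, √(1−a)) = 1.17888 rad → d = 6371·c ≈ 7510.64 km.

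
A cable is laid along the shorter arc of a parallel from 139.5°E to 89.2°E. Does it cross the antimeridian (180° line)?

Signed shortest Δλ = ((89.2 − 139.5 + 180) mod 360) − 180 = -50.3°.
Going west by 50.3° from +139.5° reaches +89.2° without touching 180°.

No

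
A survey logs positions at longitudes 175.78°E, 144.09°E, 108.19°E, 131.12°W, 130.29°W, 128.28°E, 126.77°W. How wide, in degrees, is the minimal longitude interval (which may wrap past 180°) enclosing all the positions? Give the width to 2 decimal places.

125.04°

Sort the longitudes: -131.12°, -130.29°, -126.77°, +108.19°, +128.28°, +144.09°, +175.78°.
Eastward gaps between consecutive values (wrapping around): 0.83°, 3.52°, 234.96°, 20.09°, 15.81°, 31.69°, 53.10°.
Largest gap = 234.96° ⇒ minimal covering band is its complement: 360° − 234.96° = 125.04°.
Band runs from +108.19° eastward to -126.77°, crossing the antimeridian.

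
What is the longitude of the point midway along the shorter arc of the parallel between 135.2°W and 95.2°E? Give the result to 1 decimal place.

160.0°E

Signed shortest Δλ from -135.2° to +95.2° is -129.6°.
Midpoint longitude = -135.2° + (-129.6°)/2 = -135.2° − 64.8° = -200.0°.
Normalise into (−180°, 180°]: +160.0°.
(The naïve average (-135.2 + +95.2)/2 = -20.0° is on the wrong side of the globe.)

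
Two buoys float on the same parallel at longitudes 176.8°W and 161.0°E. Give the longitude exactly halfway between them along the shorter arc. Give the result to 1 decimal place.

Signed shortest Δλ from -176.8° to +161.0° is -22.2°.
Midpoint longitude = -176.8° + (-22.2°)/2 = -176.8° − 11.1° = -187.9°.
Normalise into (−180°, 180°]: +172.1°.
(The naïve average (-176.8 + +161.0)/2 = -7.9° is on the wrong side of the globe.)

172.1°E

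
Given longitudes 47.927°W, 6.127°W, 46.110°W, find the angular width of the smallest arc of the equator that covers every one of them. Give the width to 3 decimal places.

41.800°

Sort the longitudes: -47.927°, -46.110°, -6.127°.
Eastward gaps between consecutive values (wrapping around): 1.817°, 39.983°, 318.200°.
Largest gap = 318.200° ⇒ minimal covering band is its complement: 360° − 318.200° = 41.800°.
Band runs from -47.927° eastward to -6.127°.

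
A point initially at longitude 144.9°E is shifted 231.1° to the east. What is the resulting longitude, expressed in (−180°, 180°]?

16.0°E

Start at +144.9°; shift +231.1° → +376.0°.
+376.0° lies outside (−180°, 180°]; subtract 360° → +16.0°.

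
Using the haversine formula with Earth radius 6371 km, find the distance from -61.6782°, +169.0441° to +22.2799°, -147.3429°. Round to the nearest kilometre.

10109 km

Δλ = -147.3429 − 169.0441 = -316.3870°; wrapped into (−180°, 180°]: 43.6130°.
Δφ = 22.2799 − -61.6782 = 83.9581°.
a = sin²(Δφ/2) + cos φ₁ · cos φ₂ · sin²(Δλ/2) = 0.507951.
c = 2·atan2(√a, √(1−a)) = 1.58670 rad → d = 6371·c ≈ 10108.86 km.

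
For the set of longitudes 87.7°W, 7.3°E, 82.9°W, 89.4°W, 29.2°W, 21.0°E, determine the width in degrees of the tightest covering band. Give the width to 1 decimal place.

110.4°

Sort the longitudes: -89.4°, -87.7°, -82.9°, -29.2°, +7.3°, +21.0°.
Eastward gaps between consecutive values (wrapping around): 1.7°, 4.8°, 53.7°, 36.5°, 13.7°, 249.6°.
Largest gap = 249.6° ⇒ minimal covering band is its complement: 360° − 249.6° = 110.4°.
Band runs from -89.4° eastward to +21.0°.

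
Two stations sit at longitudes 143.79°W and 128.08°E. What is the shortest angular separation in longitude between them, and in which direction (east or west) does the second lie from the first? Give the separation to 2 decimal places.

88.13° west

Raw difference: 128.08 − -143.79 = 271.87°.
Normalise into (−180°, 180°]: 271.87° − 360° = -88.13°.
Negative ⇒ the second point lies to the west; separation 88.13°.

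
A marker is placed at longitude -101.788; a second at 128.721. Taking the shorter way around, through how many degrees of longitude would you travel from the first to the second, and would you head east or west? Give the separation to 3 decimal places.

Raw difference: 128.721 − -101.788 = 230.509°.
Normalise into (−180°, 180°]: 230.509° − 360° = -129.491°.
Negative ⇒ the second point lies to the west; separation 129.491°.

129.491° west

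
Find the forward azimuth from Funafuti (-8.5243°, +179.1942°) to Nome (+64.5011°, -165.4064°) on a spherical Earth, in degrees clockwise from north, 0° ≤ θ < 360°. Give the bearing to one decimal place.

Δλ = -165.4064 − 179.1942 = -344.6006°; wrapped into (−180°, 180°]: 15.3994°.
θ = atan2( sin Δλ · cos φ₂ , cos φ₁ · sin φ₂ − sin φ₁ · cos φ₂ · cos Δλ )
  = atan2(0.11432, 0.95414) = 6.832° → normalised to [0°, 360°): 6.832°.

6.8°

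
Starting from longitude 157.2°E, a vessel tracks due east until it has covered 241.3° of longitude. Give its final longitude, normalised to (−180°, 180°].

38.5°E

Start at +157.2°; shift +241.3° → +398.5°.
+398.5° lies outside (−180°, 180°]; subtract 360° → +38.5°.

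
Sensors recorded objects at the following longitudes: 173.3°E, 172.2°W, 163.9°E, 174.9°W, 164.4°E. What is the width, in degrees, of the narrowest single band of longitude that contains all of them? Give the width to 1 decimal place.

Sort the longitudes: -174.9°, -172.2°, +163.9°, +164.4°, +173.3°.
Eastward gaps between consecutive values (wrapping around): 2.7°, 336.1°, 0.5°, 8.9°, 11.8°.
Largest gap = 336.1° ⇒ minimal covering band is its complement: 360° − 336.1° = 23.9°.
Band runs from +163.9° eastward to -172.2°, crossing the antimeridian.

23.9°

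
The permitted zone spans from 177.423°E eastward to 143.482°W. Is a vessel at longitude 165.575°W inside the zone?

Band width going east from +177.423° to -143.482°: ((-143.482 − 177.423) mod 360) = 39.095°.
Offset of -165.575° east of the west edge: ((-165.575 − 177.423) mod 360) = 17.002°.
17.002° ≤ 39.095° ⇒ inside.

Yes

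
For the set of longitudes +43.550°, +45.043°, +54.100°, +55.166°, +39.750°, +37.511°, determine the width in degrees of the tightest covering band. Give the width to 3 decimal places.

Sort the longitudes: +37.511°, +39.750°, +43.550°, +45.043°, +54.100°, +55.166°.
Eastward gaps between consecutive values (wrapping around): 2.239°, 3.800°, 1.493°, 9.057°, 1.066°, 342.345°.
Largest gap = 342.345° ⇒ minimal covering band is its complement: 360° − 342.345° = 17.655°.
Band runs from +37.511° eastward to +55.166°.

17.655°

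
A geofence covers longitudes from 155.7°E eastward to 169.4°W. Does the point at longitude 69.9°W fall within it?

Band width going east from +155.7° to -169.4°: ((-169.4 − 155.7) mod 360) = 34.9°.
Offset of -69.9° east of the west edge: ((-69.9 − 155.7) mod 360) = 134.4°.
134.4° > 34.9° ⇒ outside.

No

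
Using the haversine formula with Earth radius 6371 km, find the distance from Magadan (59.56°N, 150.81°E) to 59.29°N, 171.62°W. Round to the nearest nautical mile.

Δλ = -171.62 − 150.81 = -322.43°; wrapped into (−180°, 180°]: 37.57°.
Δφ = 59.29 − 59.56 = -0.27°.
a = sin²(Δφ/2) + cos φ₁ · cos φ₂ · sin²(Δλ/2) = 0.026835.
c = 2·atan2(√a, √(1−a)) = 0.32911 rad → d = 6371·c ≈ 2096.78 km ≈ 1132.17 nmi.

1132 nmi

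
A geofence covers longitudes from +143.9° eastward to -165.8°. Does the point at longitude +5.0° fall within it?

Band width going east from +143.9° to -165.8°: ((-165.8 − 143.9) mod 360) = 50.3°.
Offset of +5.0° east of the west edge: ((5.0 − 143.9) mod 360) = 221.1°.
221.1° > 50.3° ⇒ outside.

No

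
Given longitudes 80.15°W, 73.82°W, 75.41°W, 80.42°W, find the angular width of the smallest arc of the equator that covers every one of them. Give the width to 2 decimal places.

Sort the longitudes: -80.42°, -80.15°, -75.41°, -73.82°.
Eastward gaps between consecutive values (wrapping around): 0.27°, 4.74°, 1.59°, 353.40°.
Largest gap = 353.40° ⇒ minimal covering band is its complement: 360° − 353.40° = 6.60°.
Band runs from -80.42° eastward to -73.82°.

6.60°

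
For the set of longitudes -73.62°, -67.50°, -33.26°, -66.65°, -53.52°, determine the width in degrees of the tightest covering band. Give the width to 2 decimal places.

40.36°

Sort the longitudes: -73.62°, -67.50°, -66.65°, -53.52°, -33.26°.
Eastward gaps between consecutive values (wrapping around): 6.12°, 0.85°, 13.13°, 20.26°, 319.64°.
Largest gap = 319.64° ⇒ minimal covering band is its complement: 360° − 319.64° = 40.36°.
Band runs from -73.62° eastward to -33.26°.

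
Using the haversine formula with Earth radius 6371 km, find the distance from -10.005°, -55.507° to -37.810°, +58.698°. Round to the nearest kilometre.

11372 km

Δλ = 58.698 − -55.507 = 114.205°.
Δφ = -37.810 − -10.005 = -27.805°.
a = sin²(Δφ/2) + cos φ₁ · cos φ₂ · sin²(Δλ/2) = 0.606244.
c = 2·atan2(√a, √(1−a)) = 1.78492 rad → d = 6371·c ≈ 11371.71 km.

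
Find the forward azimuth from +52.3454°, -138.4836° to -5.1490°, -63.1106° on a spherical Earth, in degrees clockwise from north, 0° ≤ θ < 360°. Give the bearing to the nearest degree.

105°

Δλ = -63.1106 − -138.4836 = 75.3730°.
θ = atan2( sin Δλ · cos φ₂ , cos φ₁ · sin φ₂ − sin φ₁ · cos φ₂ · cos Δλ )
  = atan2(0.96369, -0.25395) = 104.763° → normalised to [0°, 360°): 104.763°.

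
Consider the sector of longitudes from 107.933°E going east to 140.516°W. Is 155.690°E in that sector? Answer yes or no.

Band width going east from +107.933° to -140.516°: ((-140.516 − 107.933) mod 360) = 111.551°.
Offset of +155.690° east of the west edge: ((155.690 − 107.933) mod 360) = 47.757°.
47.757° ≤ 111.551° ⇒ inside.

Yes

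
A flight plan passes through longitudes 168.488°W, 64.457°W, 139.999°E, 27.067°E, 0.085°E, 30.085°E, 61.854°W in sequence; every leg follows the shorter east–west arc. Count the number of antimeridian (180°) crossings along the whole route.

1

Leg 1: -168.488° → -64.457°, shortest Δλ = 104.031° (east) — does not cross 180°.
Leg 2: -64.457° → +139.999°, shortest Δλ = -155.544° (west) — crosses 180°.
Leg 3: +139.999° → +27.067°, shortest Δλ = -112.932° (west) — does not cross 180°.
Leg 4: +27.067° → +0.085°, shortest Δλ = -26.982° (west) — does not cross 180°.
Leg 5: +0.085° → +30.085°, shortest Δλ = 30.0° (east) — does not cross 180°.
Leg 6: +30.085° → -61.854°, shortest Δλ = -91.939° (west) — does not cross 180°.
Total crossings: 1.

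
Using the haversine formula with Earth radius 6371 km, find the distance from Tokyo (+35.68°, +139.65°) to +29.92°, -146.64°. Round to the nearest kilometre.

6757 km

Δλ = -146.64 − 139.65 = -286.29°; wrapped into (−180°, 180°]: 73.71°.
Δφ = 29.92 − 35.68 = -5.76°.
a = sin²(Δφ/2) + cos φ₁ · cos φ₂ · sin²(Δλ/2) = 0.255799.
c = 2·atan2(√a, √(1−a)) = 1.06054 rad → d = 6371·c ≈ 6756.69 km.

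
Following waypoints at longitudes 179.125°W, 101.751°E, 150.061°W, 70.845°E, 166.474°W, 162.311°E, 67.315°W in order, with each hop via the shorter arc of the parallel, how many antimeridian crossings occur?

Leg 1: -179.125° → +101.751°, shortest Δλ = -79.124° (west) — crosses 180°.
Leg 2: +101.751° → -150.061°, shortest Δλ = 108.188° (east) — crosses 180°.
Leg 3: -150.061° → +70.845°, shortest Δλ = -139.094° (west) — crosses 180°.
Leg 4: +70.845° → -166.474°, shortest Δλ = 122.681° (east) — crosses 180°.
Leg 5: -166.474° → +162.311°, shortest Δλ = -31.215° (west) — crosses 180°.
Leg 6: +162.311° → -67.315°, shortest Δλ = 130.374° (east) — crosses 180°.
Total crossings: 6.

6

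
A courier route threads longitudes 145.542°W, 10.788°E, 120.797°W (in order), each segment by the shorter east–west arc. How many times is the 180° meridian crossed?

Leg 1: -145.542° → +10.788°, shortest Δλ = 156.33° (east) — does not cross 180°.
Leg 2: +10.788° → -120.797°, shortest Δλ = -131.585° (west) — does not cross 180°.
Total crossings: 0.

0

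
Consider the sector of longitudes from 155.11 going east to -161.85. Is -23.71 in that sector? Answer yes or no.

No

Band width going east from +155.11° to -161.85°: ((-161.85 − 155.11) mod 360) = 43.04°.
Offset of -23.71° east of the west edge: ((-23.71 − 155.11) mod 360) = 181.18°.
181.18° > 43.04° ⇒ outside.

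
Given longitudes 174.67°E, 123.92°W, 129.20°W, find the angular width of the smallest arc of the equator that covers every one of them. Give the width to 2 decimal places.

Sort the longitudes: -129.20°, -123.92°, +174.67°.
Eastward gaps between consecutive values (wrapping around): 5.28°, 298.59°, 56.13°.
Largest gap = 298.59° ⇒ minimal covering band is its complement: 360° − 298.59° = 61.41°.
Band runs from +174.67° eastward to -123.92°, crossing the antimeridian.

61.41°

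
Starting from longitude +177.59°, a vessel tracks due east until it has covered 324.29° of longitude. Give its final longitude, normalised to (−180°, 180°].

+141.88°

Start at +177.59°; shift +324.29° → +501.88°.
+501.88° lies outside (−180°, 180°]; subtract 360° → +141.88°.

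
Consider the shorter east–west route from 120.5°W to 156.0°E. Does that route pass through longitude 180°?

Naïve |156.0 − -120.5| = 276.5° > 180°, so the shorter arc goes the other way round — across 180°.
Signed shortest Δλ = ((156.0 − -120.5 + 180) mod 360) − 180 = -83.5°.
Going west by 83.5° from -120.5° passes through 180° before reaching +156.0°.

Yes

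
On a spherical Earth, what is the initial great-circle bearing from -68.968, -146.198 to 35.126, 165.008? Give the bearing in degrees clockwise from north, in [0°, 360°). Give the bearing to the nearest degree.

319°

Δλ = 165.008 − -146.198 = 311.206°; wrapped into (−180°, 180°]: -48.794°.
θ = atan2( sin Δλ · cos φ₂ , cos φ₁ · sin φ₂ − sin φ₁ · cos φ₂ · cos Δλ )
  = atan2(-0.61534, 0.70940) = -40.938° → normalised to [0°, 360°): 319.062°.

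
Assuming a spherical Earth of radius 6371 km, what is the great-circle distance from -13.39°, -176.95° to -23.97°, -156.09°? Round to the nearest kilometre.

Δλ = -156.09 − -176.95 = 20.86°.
Δφ = -23.97 − -13.39 = -10.58°.
a = sin²(Δφ/2) + cos φ₁ · cos φ₂ · sin²(Δλ/2) = 0.037633.
c = 2·atan2(√a, √(1−a)) = 0.39046 rad → d = 6371·c ≈ 2487.63 km.

2488 km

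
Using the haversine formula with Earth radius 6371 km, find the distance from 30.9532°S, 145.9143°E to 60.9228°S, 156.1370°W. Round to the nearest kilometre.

Δλ = -156.1370 − 145.9143 = -302.0513°; wrapped into (−180°, 180°]: 57.9487°.
Δφ = -60.9228 − -30.9532 = -29.9696°.
a = sin²(Δφ/2) + cos φ₁ · cos φ₂ · sin²(Δλ/2) = 0.164656.
c = 2·atan2(√a, √(1−a)) = 0.83566 rad → d = 6371·c ≈ 5323.99 km.

5324 km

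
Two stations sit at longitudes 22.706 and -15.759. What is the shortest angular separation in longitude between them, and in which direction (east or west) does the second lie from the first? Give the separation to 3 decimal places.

38.465° west

Raw difference: -15.759 − 22.706 = -38.465°.
Normalise into (−180°, 180°]: -38.465° stays -38.465°.
Negative ⇒ the second point lies to the west; separation 38.465°.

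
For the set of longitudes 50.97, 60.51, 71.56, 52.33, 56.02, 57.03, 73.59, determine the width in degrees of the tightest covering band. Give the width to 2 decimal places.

22.62°

Sort the longitudes: +50.97°, +52.33°, +56.02°, +57.03°, +60.51°, +71.56°, +73.59°.
Eastward gaps between consecutive values (wrapping around): 1.36°, 3.69°, 1.01°, 3.48°, 11.05°, 2.03°, 337.38°.
Largest gap = 337.38° ⇒ minimal covering band is its complement: 360° − 337.38° = 22.62°.
Band runs from +50.97° eastward to +73.59°.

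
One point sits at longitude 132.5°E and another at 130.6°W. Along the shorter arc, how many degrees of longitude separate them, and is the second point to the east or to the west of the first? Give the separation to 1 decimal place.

Raw difference: -130.6 − 132.5 = -263.1°.
Normalise into (−180°, 180°]: -263.1° + 360° = 96.9°.
Positive ⇒ the second point lies to the east; separation 96.9°.

96.9° east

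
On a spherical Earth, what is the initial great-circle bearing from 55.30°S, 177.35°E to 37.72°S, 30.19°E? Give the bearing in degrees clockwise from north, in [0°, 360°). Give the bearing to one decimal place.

Δλ = 30.19 − 177.35 = -147.16°.
θ = atan2( sin Δλ · cos φ₂ , cos φ₁ · sin φ₂ − sin φ₁ · cos φ₂ · cos Δλ )
  = atan2(-0.42896, -0.89468) = -154.384° → normalised to [0°, 360°): 205.616°.

205.6°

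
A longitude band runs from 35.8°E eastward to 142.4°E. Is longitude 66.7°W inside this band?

No

Band width going east from +35.8° to +142.4°: ((142.4 − 35.8) mod 360) = 106.6°.
Offset of -66.7° east of the west edge: ((-66.7 − 35.8) mod 360) = 257.5°.
257.5° > 106.6° ⇒ outside.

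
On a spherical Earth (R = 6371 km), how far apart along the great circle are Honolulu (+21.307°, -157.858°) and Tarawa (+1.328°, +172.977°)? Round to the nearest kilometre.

3863 km

Δλ = 172.977 − -157.858 = 330.835°; wrapped into (−180°, 180°]: -29.165°.
Δφ = 1.328 − 21.307 = -19.979°.
a = sin²(Δφ/2) + cos φ₁ · cos φ₂ · sin²(Δλ/2) = 0.089132.
c = 2·atan2(√a, √(1−a)) = 0.60635 rad → d = 6371·c ≈ 3863.03 km.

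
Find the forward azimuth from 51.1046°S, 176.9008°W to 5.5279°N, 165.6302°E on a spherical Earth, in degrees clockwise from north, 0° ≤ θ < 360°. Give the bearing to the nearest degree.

Δλ = 165.6302 − -176.9008 = 342.5310°; wrapped into (−180°, 180°]: -17.4690°.
θ = atan2( sin Δλ · cos φ₂ , cos φ₁ · sin φ₂ − sin φ₁ · cos φ₂ · cos Δλ )
  = atan2(-0.29879, 0.79943) = -20.494° → normalised to [0°, 360°): 339.506°.

340°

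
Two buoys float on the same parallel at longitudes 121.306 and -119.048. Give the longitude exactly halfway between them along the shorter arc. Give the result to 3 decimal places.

Signed shortest Δλ from +121.306° to -119.048° is +119.646°.
Midpoint longitude = +121.306° + (+119.646°)/2 = +121.306° + 59.823° = +181.129°.
Normalise into (−180°, 180°]: -178.871°.
(The naïve average (+121.306 + -119.048)/2 = 1.129° is on the wrong side of the globe.)

-178.871°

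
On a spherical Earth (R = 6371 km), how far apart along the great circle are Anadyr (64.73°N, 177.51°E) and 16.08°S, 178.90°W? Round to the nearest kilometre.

Δλ = -178.90 − 177.51 = -356.41°; wrapped into (−180°, 180°]: 3.59°.
Δφ = -16.08 − 64.73 = -80.81°.
a = sin²(Δφ/2) + cos φ₁ · cos φ₂ · sin²(Δλ/2) = 0.420548.
c = 2·atan2(√a, √(1−a)) = 1.41122 rad → d = 6371·c ≈ 8990.86 km.

8991 km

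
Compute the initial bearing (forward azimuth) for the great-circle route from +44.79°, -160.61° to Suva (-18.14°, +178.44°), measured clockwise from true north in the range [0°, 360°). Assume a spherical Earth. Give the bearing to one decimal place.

201.9°

Δλ = 178.44 − -160.61 = 339.05°; wrapped into (−180°, 180°]: -20.95°.
θ = atan2( sin Δλ · cos φ₂ , cos φ₁ · sin φ₂ − sin φ₁ · cos φ₂ · cos Δλ )
  = atan2(-0.33978, -0.84619) = -158.122° → normalised to [0°, 360°): 201.878°.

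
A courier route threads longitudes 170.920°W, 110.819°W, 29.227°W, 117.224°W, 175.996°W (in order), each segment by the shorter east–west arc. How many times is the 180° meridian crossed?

Leg 1: -170.920° → -110.819°, shortest Δλ = 60.101° (east) — does not cross 180°.
Leg 2: -110.819° → -29.227°, shortest Δλ = 81.592° (east) — does not cross 180°.
Leg 3: -29.227° → -117.224°, shortest Δλ = -87.997° (west) — does not cross 180°.
Leg 4: -117.224° → -175.996°, shortest Δλ = -58.772° (west) — does not cross 180°.
Total crossings: 0.

0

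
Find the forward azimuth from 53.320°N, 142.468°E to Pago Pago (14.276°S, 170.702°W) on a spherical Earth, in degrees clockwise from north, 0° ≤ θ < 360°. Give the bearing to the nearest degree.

Δλ = -170.702 − 142.468 = -313.170°; wrapped into (−180°, 180°]: 46.830°.
θ = atan2( sin Δλ · cos φ₂ , cos φ₁ · sin φ₂ − sin φ₁ · cos φ₂ · cos Δλ )
  = atan2(0.70680, -0.67905) = 133.853° → normalised to [0°, 360°): 133.853°.

134°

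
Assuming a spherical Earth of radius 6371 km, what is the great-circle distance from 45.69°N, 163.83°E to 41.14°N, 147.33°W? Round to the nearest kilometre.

Δλ = -147.33 − 163.83 = -311.16°; wrapped into (−180°, 180°]: 48.84°.
Δφ = 41.14 − 45.69 = -4.55°.
a = sin²(Δφ/2) + cos φ₁ · cos φ₂ · sin²(Δλ/2) = 0.091491.
c = 2·atan2(√a, √(1−a)) = 0.61458 rad → d = 6371·c ≈ 3915.47 km.

3915 km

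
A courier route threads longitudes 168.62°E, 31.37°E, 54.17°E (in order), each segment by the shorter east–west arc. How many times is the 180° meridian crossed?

Leg 1: +168.62° → +31.37°, shortest Δλ = -137.25° (west) — does not cross 180°.
Leg 2: +31.37° → +54.17°, shortest Δλ = 22.8° (east) — does not cross 180°.
Total crossings: 0.

0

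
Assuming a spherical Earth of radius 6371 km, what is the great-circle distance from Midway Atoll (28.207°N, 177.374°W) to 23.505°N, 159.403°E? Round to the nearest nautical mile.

Δλ = 159.403 − -177.374 = 336.777°; wrapped into (−180°, 180°]: -23.223°.
Δφ = 23.505 − 28.207 = -4.702°.
a = sin²(Δφ/2) + cos φ₁ · cos φ₂ · sin²(Δλ/2) = 0.034421.
c = 2·atan2(√a, √(1−a)) = 0.37322 rad → d = 6371·c ≈ 2377.79 km ≈ 1283.90 nmi.

1284 nmi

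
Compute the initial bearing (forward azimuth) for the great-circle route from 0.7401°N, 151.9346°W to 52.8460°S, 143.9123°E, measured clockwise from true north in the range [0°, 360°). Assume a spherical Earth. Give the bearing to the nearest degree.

Δλ = 143.9123 − -151.9346 = 295.8469°; wrapped into (−180°, 180°]: -64.1531°.
θ = atan2( sin Δλ · cos φ₂ , cos φ₁ · sin φ₂ − sin φ₁ · cos φ₂ · cos Δλ )
  = atan2(-0.54354, -0.80035) = -145.818° → normalised to [0°, 360°): 214.182°.

214°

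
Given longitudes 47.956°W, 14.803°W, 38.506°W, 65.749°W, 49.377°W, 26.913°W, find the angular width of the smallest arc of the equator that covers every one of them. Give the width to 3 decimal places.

50.946°

Sort the longitudes: -65.749°, -49.377°, -47.956°, -38.506°, -26.913°, -14.803°.
Eastward gaps between consecutive values (wrapping around): 16.372°, 1.421°, 9.450°, 11.593°, 12.110°, 309.054°.
Largest gap = 309.054° ⇒ minimal covering band is its complement: 360° − 309.054° = 50.946°.
Band runs from -65.749° eastward to -14.803°.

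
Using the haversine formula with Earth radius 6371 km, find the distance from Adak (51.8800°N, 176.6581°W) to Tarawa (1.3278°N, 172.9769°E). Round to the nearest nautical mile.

3080 nmi

Δλ = 172.9769 − -176.6581 = 349.6350°; wrapped into (−180°, 180°]: -10.3650°.
Δφ = 1.3278 − 51.8800 = -50.5522°.
a = sin²(Δφ/2) + cos φ₁ · cos φ₂ · sin²(Δλ/2) = 0.187348.
c = 2·atan2(√a, √(1−a)) = 0.89528 rad → d = 6371·c ≈ 5703.80 km ≈ 3079.80 nmi.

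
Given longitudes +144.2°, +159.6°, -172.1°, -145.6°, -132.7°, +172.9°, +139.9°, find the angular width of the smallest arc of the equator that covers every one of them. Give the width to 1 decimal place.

Sort the longitudes: -172.1°, -145.6°, -132.7°, +139.9°, +144.2°, +159.6°, +172.9°.
Eastward gaps between consecutive values (wrapping around): 26.5°, 12.9°, 272.6°, 4.3°, 15.4°, 13.3°, 15.0°.
Largest gap = 272.6° ⇒ minimal covering band is its complement: 360° − 272.6° = 87.4°.
Band runs from +139.9° eastward to -132.7°, crossing the antimeridian.

87.4°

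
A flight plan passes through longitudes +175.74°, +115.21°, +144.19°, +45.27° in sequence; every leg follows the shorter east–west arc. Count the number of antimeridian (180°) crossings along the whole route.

0

Leg 1: +175.74° → +115.21°, shortest Δλ = -60.53° (west) — does not cross 180°.
Leg 2: +115.21° → +144.19°, shortest Δλ = 28.98° (east) — does not cross 180°.
Leg 3: +144.19° → +45.27°, shortest Δλ = -98.92° (west) — does not cross 180°.
Total crossings: 0.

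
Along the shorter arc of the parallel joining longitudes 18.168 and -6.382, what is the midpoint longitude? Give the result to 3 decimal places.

Signed shortest Δλ from +18.168° to -6.382° is -24.550°.
Midpoint longitude = +18.168° + (-24.550°)/2 = +18.168° − 12.275° = +5.893°.

+5.893°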